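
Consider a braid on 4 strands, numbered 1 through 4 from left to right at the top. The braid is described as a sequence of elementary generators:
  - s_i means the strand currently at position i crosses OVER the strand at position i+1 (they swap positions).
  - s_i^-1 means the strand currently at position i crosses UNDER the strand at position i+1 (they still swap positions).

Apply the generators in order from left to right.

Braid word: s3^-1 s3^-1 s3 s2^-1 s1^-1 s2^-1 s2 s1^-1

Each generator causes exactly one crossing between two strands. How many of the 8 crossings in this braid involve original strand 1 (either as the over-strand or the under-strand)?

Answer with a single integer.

Gen 1: crossing 3x4. Involves strand 1? no. Count so far: 0
Gen 2: crossing 4x3. Involves strand 1? no. Count so far: 0
Gen 3: crossing 3x4. Involves strand 1? no. Count so far: 0
Gen 4: crossing 2x4. Involves strand 1? no. Count so far: 0
Gen 5: crossing 1x4. Involves strand 1? yes. Count so far: 1
Gen 6: crossing 1x2. Involves strand 1? yes. Count so far: 2
Gen 7: crossing 2x1. Involves strand 1? yes. Count so far: 3
Gen 8: crossing 4x1. Involves strand 1? yes. Count so far: 4

Answer: 4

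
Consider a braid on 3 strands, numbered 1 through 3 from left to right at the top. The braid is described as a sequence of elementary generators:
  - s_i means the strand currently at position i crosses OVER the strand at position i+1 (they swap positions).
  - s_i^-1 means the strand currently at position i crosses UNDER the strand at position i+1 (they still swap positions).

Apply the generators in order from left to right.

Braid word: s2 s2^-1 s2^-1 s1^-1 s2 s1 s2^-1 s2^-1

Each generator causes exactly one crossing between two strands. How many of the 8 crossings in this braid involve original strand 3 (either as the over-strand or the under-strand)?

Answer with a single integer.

Gen 1: crossing 2x3. Involves strand 3? yes. Count so far: 1
Gen 2: crossing 3x2. Involves strand 3? yes. Count so far: 2
Gen 3: crossing 2x3. Involves strand 3? yes. Count so far: 3
Gen 4: crossing 1x3. Involves strand 3? yes. Count so far: 4
Gen 5: crossing 1x2. Involves strand 3? no. Count so far: 4
Gen 6: crossing 3x2. Involves strand 3? yes. Count so far: 5
Gen 7: crossing 3x1. Involves strand 3? yes. Count so far: 6
Gen 8: crossing 1x3. Involves strand 3? yes. Count so far: 7

Answer: 7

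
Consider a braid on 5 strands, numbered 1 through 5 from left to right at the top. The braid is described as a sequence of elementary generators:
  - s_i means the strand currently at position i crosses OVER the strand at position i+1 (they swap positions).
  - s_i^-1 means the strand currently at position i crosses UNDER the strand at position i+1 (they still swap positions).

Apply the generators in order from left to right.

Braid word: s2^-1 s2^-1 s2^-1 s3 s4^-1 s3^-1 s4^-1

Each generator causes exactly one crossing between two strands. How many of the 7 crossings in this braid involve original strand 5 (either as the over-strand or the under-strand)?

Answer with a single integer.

Gen 1: crossing 2x3. Involves strand 5? no. Count so far: 0
Gen 2: crossing 3x2. Involves strand 5? no. Count so far: 0
Gen 3: crossing 2x3. Involves strand 5? no. Count so far: 0
Gen 4: crossing 2x4. Involves strand 5? no. Count so far: 0
Gen 5: crossing 2x5. Involves strand 5? yes. Count so far: 1
Gen 6: crossing 4x5. Involves strand 5? yes. Count so far: 2
Gen 7: crossing 4x2. Involves strand 5? no. Count so far: 2

Answer: 2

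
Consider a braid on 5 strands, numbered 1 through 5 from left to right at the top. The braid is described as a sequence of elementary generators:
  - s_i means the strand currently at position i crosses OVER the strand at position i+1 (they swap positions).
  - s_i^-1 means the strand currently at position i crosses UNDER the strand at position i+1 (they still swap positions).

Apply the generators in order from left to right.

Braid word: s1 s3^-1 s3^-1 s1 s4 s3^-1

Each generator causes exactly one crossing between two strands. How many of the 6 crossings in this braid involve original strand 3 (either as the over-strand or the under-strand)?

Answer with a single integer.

Answer: 3

Derivation:
Gen 1: crossing 1x2. Involves strand 3? no. Count so far: 0
Gen 2: crossing 3x4. Involves strand 3? yes. Count so far: 1
Gen 3: crossing 4x3. Involves strand 3? yes. Count so far: 2
Gen 4: crossing 2x1. Involves strand 3? no. Count so far: 2
Gen 5: crossing 4x5. Involves strand 3? no. Count so far: 2
Gen 6: crossing 3x5. Involves strand 3? yes. Count so far: 3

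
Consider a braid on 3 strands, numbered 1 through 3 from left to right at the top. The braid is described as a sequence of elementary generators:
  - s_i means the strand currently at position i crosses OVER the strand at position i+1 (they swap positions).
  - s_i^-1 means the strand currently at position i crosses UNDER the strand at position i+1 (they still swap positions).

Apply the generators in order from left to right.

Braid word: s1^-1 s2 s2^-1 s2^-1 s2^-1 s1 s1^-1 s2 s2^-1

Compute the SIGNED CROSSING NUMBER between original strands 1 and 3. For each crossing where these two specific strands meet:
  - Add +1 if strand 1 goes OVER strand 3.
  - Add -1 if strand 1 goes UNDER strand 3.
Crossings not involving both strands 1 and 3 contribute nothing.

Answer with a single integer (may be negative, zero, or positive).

Gen 1: crossing 1x2. Both 1&3? no. Sum: 0
Gen 2: 1 over 3. Both 1&3? yes. Contrib: +1. Sum: 1
Gen 3: 3 under 1. Both 1&3? yes. Contrib: +1. Sum: 2
Gen 4: 1 under 3. Both 1&3? yes. Contrib: -1. Sum: 1
Gen 5: 3 under 1. Both 1&3? yes. Contrib: +1. Sum: 2
Gen 6: crossing 2x1. Both 1&3? no. Sum: 2
Gen 7: crossing 1x2. Both 1&3? no. Sum: 2
Gen 8: 1 over 3. Both 1&3? yes. Contrib: +1. Sum: 3
Gen 9: 3 under 1. Both 1&3? yes. Contrib: +1. Sum: 4

Answer: 4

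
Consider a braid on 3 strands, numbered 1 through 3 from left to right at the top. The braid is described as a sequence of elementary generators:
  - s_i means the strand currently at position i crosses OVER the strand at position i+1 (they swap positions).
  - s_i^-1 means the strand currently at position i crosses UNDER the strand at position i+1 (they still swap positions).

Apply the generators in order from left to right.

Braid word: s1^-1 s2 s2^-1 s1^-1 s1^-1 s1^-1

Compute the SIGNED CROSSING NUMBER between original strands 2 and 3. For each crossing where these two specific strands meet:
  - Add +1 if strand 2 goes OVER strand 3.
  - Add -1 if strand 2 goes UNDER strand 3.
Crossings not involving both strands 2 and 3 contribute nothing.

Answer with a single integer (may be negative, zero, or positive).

Gen 1: crossing 1x2. Both 2&3? no. Sum: 0
Gen 2: crossing 1x3. Both 2&3? no. Sum: 0
Gen 3: crossing 3x1. Both 2&3? no. Sum: 0
Gen 4: crossing 2x1. Both 2&3? no. Sum: 0
Gen 5: crossing 1x2. Both 2&3? no. Sum: 0
Gen 6: crossing 2x1. Both 2&3? no. Sum: 0

Answer: 0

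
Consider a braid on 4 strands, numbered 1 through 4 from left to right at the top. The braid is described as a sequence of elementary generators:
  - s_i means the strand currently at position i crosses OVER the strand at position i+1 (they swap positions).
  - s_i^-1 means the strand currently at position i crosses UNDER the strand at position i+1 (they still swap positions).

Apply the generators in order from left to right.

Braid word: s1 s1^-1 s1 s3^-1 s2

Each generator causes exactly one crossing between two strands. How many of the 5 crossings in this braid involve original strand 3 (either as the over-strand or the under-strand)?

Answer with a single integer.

Gen 1: crossing 1x2. Involves strand 3? no. Count so far: 0
Gen 2: crossing 2x1. Involves strand 3? no. Count so far: 0
Gen 3: crossing 1x2. Involves strand 3? no. Count so far: 0
Gen 4: crossing 3x4. Involves strand 3? yes. Count so far: 1
Gen 5: crossing 1x4. Involves strand 3? no. Count so far: 1

Answer: 1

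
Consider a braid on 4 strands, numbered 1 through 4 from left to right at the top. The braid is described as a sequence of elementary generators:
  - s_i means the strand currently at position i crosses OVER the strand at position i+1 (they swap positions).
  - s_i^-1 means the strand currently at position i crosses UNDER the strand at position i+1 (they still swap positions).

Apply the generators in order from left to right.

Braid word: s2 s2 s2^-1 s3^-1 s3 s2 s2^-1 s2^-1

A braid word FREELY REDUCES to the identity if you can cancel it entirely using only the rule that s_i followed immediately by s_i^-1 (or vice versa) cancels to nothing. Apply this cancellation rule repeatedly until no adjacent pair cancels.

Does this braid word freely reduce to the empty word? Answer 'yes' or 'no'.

Gen 1 (s2): push. Stack: [s2]
Gen 2 (s2): push. Stack: [s2 s2]
Gen 3 (s2^-1): cancels prior s2. Stack: [s2]
Gen 4 (s3^-1): push. Stack: [s2 s3^-1]
Gen 5 (s3): cancels prior s3^-1. Stack: [s2]
Gen 6 (s2): push. Stack: [s2 s2]
Gen 7 (s2^-1): cancels prior s2. Stack: [s2]
Gen 8 (s2^-1): cancels prior s2. Stack: []
Reduced word: (empty)

Answer: yes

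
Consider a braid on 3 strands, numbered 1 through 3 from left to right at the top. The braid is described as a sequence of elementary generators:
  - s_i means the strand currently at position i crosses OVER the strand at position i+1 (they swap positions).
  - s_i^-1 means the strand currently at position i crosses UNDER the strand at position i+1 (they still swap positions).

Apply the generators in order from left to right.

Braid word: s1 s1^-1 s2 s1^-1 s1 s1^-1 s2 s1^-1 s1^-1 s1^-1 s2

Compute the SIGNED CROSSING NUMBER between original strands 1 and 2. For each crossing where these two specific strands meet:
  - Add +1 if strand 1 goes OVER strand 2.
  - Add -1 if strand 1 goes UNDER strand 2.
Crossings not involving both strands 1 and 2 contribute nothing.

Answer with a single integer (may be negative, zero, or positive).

Answer: 3

Derivation:
Gen 1: 1 over 2. Both 1&2? yes. Contrib: +1. Sum: 1
Gen 2: 2 under 1. Both 1&2? yes. Contrib: +1. Sum: 2
Gen 3: crossing 2x3. Both 1&2? no. Sum: 2
Gen 4: crossing 1x3. Both 1&2? no. Sum: 2
Gen 5: crossing 3x1. Both 1&2? no. Sum: 2
Gen 6: crossing 1x3. Both 1&2? no. Sum: 2
Gen 7: 1 over 2. Both 1&2? yes. Contrib: +1. Sum: 3
Gen 8: crossing 3x2. Both 1&2? no. Sum: 3
Gen 9: crossing 2x3. Both 1&2? no. Sum: 3
Gen 10: crossing 3x2. Both 1&2? no. Sum: 3
Gen 11: crossing 3x1. Both 1&2? no. Sum: 3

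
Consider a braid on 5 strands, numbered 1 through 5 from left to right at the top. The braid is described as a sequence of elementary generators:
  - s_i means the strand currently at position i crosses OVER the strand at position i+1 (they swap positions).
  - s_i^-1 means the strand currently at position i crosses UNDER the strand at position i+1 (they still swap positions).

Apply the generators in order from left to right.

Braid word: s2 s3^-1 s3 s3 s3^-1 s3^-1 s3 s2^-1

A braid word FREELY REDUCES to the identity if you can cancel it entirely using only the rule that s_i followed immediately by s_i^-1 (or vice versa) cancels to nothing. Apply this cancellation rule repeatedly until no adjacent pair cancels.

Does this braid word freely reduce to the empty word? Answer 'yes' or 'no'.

Answer: yes

Derivation:
Gen 1 (s2): push. Stack: [s2]
Gen 2 (s3^-1): push. Stack: [s2 s3^-1]
Gen 3 (s3): cancels prior s3^-1. Stack: [s2]
Gen 4 (s3): push. Stack: [s2 s3]
Gen 5 (s3^-1): cancels prior s3. Stack: [s2]
Gen 6 (s3^-1): push. Stack: [s2 s3^-1]
Gen 7 (s3): cancels prior s3^-1. Stack: [s2]
Gen 8 (s2^-1): cancels prior s2. Stack: []
Reduced word: (empty)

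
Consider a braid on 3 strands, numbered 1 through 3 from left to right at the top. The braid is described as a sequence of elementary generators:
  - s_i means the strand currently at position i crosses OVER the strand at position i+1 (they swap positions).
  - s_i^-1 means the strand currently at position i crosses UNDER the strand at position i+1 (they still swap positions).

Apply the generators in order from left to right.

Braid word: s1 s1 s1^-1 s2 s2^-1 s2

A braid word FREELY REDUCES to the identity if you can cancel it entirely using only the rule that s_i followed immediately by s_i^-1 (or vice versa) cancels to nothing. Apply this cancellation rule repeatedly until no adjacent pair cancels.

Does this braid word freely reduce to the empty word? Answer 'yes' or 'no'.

Gen 1 (s1): push. Stack: [s1]
Gen 2 (s1): push. Stack: [s1 s1]
Gen 3 (s1^-1): cancels prior s1. Stack: [s1]
Gen 4 (s2): push. Stack: [s1 s2]
Gen 5 (s2^-1): cancels prior s2. Stack: [s1]
Gen 6 (s2): push. Stack: [s1 s2]
Reduced word: s1 s2

Answer: no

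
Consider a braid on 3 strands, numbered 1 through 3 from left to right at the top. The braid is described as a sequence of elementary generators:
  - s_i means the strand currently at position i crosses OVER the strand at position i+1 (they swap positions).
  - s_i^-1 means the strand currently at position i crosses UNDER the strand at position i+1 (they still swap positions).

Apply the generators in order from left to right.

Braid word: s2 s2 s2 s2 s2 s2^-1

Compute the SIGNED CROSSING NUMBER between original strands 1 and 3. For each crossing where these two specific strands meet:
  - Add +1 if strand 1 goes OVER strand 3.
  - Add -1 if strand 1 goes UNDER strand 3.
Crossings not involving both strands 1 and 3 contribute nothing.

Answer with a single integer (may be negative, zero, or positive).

Gen 1: crossing 2x3. Both 1&3? no. Sum: 0
Gen 2: crossing 3x2. Both 1&3? no. Sum: 0
Gen 3: crossing 2x3. Both 1&3? no. Sum: 0
Gen 4: crossing 3x2. Both 1&3? no. Sum: 0
Gen 5: crossing 2x3. Both 1&3? no. Sum: 0
Gen 6: crossing 3x2. Both 1&3? no. Sum: 0

Answer: 0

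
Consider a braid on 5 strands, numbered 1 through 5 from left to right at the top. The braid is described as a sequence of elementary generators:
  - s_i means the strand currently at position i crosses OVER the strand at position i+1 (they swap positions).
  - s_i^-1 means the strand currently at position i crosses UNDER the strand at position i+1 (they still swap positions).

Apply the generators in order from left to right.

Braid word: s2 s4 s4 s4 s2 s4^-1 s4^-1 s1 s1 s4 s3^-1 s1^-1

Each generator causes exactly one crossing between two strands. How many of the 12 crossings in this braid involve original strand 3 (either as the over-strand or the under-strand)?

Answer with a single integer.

Gen 1: crossing 2x3. Involves strand 3? yes. Count so far: 1
Gen 2: crossing 4x5. Involves strand 3? no. Count so far: 1
Gen 3: crossing 5x4. Involves strand 3? no. Count so far: 1
Gen 4: crossing 4x5. Involves strand 3? no. Count so far: 1
Gen 5: crossing 3x2. Involves strand 3? yes. Count so far: 2
Gen 6: crossing 5x4. Involves strand 3? no. Count so far: 2
Gen 7: crossing 4x5. Involves strand 3? no. Count so far: 2
Gen 8: crossing 1x2. Involves strand 3? no. Count so far: 2
Gen 9: crossing 2x1. Involves strand 3? no. Count so far: 2
Gen 10: crossing 5x4. Involves strand 3? no. Count so far: 2
Gen 11: crossing 3x4. Involves strand 3? yes. Count so far: 3
Gen 12: crossing 1x2. Involves strand 3? no. Count so far: 3

Answer: 3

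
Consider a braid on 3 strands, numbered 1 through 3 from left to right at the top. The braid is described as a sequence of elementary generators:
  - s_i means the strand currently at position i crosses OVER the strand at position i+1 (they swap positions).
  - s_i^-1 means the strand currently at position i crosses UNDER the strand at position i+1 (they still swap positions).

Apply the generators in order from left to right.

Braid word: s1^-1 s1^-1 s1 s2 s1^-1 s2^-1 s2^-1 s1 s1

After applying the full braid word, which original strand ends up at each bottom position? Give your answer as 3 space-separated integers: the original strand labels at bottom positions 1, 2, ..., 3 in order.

Answer: 3 2 1

Derivation:
Gen 1 (s1^-1): strand 1 crosses under strand 2. Perm now: [2 1 3]
Gen 2 (s1^-1): strand 2 crosses under strand 1. Perm now: [1 2 3]
Gen 3 (s1): strand 1 crosses over strand 2. Perm now: [2 1 3]
Gen 4 (s2): strand 1 crosses over strand 3. Perm now: [2 3 1]
Gen 5 (s1^-1): strand 2 crosses under strand 3. Perm now: [3 2 1]
Gen 6 (s2^-1): strand 2 crosses under strand 1. Perm now: [3 1 2]
Gen 7 (s2^-1): strand 1 crosses under strand 2. Perm now: [3 2 1]
Gen 8 (s1): strand 3 crosses over strand 2. Perm now: [2 3 1]
Gen 9 (s1): strand 2 crosses over strand 3. Perm now: [3 2 1]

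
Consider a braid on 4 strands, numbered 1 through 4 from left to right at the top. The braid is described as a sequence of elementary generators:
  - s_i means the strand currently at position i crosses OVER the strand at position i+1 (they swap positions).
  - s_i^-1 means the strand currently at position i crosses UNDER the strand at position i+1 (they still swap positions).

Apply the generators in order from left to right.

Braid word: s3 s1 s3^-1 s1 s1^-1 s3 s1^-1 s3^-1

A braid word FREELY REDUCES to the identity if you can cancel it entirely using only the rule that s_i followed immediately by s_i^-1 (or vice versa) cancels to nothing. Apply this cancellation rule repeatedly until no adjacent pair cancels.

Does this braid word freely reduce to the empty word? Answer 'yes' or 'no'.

Gen 1 (s3): push. Stack: [s3]
Gen 2 (s1): push. Stack: [s3 s1]
Gen 3 (s3^-1): push. Stack: [s3 s1 s3^-1]
Gen 4 (s1): push. Stack: [s3 s1 s3^-1 s1]
Gen 5 (s1^-1): cancels prior s1. Stack: [s3 s1 s3^-1]
Gen 6 (s3): cancels prior s3^-1. Stack: [s3 s1]
Gen 7 (s1^-1): cancels prior s1. Stack: [s3]
Gen 8 (s3^-1): cancels prior s3. Stack: []
Reduced word: (empty)

Answer: yes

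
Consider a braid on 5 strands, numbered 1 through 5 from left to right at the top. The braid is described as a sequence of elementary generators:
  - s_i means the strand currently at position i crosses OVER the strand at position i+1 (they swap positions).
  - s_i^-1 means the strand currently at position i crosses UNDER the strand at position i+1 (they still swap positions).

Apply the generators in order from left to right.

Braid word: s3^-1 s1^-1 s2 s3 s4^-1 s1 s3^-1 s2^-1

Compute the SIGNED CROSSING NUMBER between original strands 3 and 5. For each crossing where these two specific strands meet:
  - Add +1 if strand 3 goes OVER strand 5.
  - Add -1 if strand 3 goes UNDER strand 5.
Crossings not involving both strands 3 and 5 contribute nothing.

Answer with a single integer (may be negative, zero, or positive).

Answer: -1

Derivation:
Gen 1: crossing 3x4. Both 3&5? no. Sum: 0
Gen 2: crossing 1x2. Both 3&5? no. Sum: 0
Gen 3: crossing 1x4. Both 3&5? no. Sum: 0
Gen 4: crossing 1x3. Both 3&5? no. Sum: 0
Gen 5: crossing 1x5. Both 3&5? no. Sum: 0
Gen 6: crossing 2x4. Both 3&5? no. Sum: 0
Gen 7: 3 under 5. Both 3&5? yes. Contrib: -1. Sum: -1
Gen 8: crossing 2x5. Both 3&5? no. Sum: -1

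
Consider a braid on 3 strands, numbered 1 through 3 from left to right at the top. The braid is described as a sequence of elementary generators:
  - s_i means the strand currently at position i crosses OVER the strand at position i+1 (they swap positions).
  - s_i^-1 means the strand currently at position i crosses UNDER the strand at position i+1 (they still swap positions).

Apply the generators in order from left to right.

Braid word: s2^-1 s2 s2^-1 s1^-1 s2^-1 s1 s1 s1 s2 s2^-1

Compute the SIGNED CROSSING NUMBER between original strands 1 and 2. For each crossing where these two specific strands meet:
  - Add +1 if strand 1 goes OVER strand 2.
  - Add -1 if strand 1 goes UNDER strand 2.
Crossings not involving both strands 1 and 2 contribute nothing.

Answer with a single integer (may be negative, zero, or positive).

Gen 1: crossing 2x3. Both 1&2? no. Sum: 0
Gen 2: crossing 3x2. Both 1&2? no. Sum: 0
Gen 3: crossing 2x3. Both 1&2? no. Sum: 0
Gen 4: crossing 1x3. Both 1&2? no. Sum: 0
Gen 5: 1 under 2. Both 1&2? yes. Contrib: -1. Sum: -1
Gen 6: crossing 3x2. Both 1&2? no. Sum: -1
Gen 7: crossing 2x3. Both 1&2? no. Sum: -1
Gen 8: crossing 3x2. Both 1&2? no. Sum: -1
Gen 9: crossing 3x1. Both 1&2? no. Sum: -1
Gen 10: crossing 1x3. Both 1&2? no. Sum: -1

Answer: -1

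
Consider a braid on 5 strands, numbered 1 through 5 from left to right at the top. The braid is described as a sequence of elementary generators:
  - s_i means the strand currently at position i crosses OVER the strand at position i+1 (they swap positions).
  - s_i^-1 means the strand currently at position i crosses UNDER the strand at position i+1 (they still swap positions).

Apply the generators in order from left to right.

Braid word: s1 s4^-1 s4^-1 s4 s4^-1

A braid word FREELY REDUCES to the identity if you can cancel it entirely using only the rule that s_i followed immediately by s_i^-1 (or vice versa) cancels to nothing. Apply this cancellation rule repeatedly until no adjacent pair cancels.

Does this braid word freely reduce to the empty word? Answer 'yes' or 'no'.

Answer: no

Derivation:
Gen 1 (s1): push. Stack: [s1]
Gen 2 (s4^-1): push. Stack: [s1 s4^-1]
Gen 3 (s4^-1): push. Stack: [s1 s4^-1 s4^-1]
Gen 4 (s4): cancels prior s4^-1. Stack: [s1 s4^-1]
Gen 5 (s4^-1): push. Stack: [s1 s4^-1 s4^-1]
Reduced word: s1 s4^-1 s4^-1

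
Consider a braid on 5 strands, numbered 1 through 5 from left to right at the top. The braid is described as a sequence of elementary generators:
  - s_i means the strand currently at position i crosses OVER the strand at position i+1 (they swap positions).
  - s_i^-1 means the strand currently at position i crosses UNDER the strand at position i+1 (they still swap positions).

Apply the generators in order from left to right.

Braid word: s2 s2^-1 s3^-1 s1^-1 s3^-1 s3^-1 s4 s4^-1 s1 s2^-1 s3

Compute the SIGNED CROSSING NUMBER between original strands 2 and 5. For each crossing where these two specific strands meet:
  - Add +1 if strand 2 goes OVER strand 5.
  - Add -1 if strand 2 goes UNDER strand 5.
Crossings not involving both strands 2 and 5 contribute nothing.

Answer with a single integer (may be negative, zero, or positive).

Gen 1: crossing 2x3. Both 2&5? no. Sum: 0
Gen 2: crossing 3x2. Both 2&5? no. Sum: 0
Gen 3: crossing 3x4. Both 2&5? no. Sum: 0
Gen 4: crossing 1x2. Both 2&5? no. Sum: 0
Gen 5: crossing 4x3. Both 2&5? no. Sum: 0
Gen 6: crossing 3x4. Both 2&5? no. Sum: 0
Gen 7: crossing 3x5. Both 2&5? no. Sum: 0
Gen 8: crossing 5x3. Both 2&5? no. Sum: 0
Gen 9: crossing 2x1. Both 2&5? no. Sum: 0
Gen 10: crossing 2x4. Both 2&5? no. Sum: 0
Gen 11: crossing 2x3. Both 2&5? no. Sum: 0

Answer: 0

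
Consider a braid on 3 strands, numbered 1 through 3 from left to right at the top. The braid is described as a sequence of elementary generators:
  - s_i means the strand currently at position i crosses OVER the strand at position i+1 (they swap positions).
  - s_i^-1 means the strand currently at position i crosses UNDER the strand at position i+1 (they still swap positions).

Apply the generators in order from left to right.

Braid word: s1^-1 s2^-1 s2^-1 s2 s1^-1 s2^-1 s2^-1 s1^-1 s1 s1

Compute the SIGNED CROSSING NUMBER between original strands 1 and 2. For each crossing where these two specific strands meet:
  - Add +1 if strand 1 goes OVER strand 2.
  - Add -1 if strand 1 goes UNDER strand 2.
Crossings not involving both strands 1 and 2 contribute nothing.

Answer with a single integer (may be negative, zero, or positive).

Answer: -1

Derivation:
Gen 1: 1 under 2. Both 1&2? yes. Contrib: -1. Sum: -1
Gen 2: crossing 1x3. Both 1&2? no. Sum: -1
Gen 3: crossing 3x1. Both 1&2? no. Sum: -1
Gen 4: crossing 1x3. Both 1&2? no. Sum: -1
Gen 5: crossing 2x3. Both 1&2? no. Sum: -1
Gen 6: 2 under 1. Both 1&2? yes. Contrib: +1. Sum: 0
Gen 7: 1 under 2. Both 1&2? yes. Contrib: -1. Sum: -1
Gen 8: crossing 3x2. Both 1&2? no. Sum: -1
Gen 9: crossing 2x3. Both 1&2? no. Sum: -1
Gen 10: crossing 3x2. Both 1&2? no. Sum: -1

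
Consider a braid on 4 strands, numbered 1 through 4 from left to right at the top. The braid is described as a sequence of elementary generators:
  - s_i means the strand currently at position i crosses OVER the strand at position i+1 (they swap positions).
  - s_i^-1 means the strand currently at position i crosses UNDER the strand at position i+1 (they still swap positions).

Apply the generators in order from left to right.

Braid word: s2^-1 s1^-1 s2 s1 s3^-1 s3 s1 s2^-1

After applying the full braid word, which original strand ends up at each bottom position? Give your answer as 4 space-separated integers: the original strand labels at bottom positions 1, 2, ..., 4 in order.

Gen 1 (s2^-1): strand 2 crosses under strand 3. Perm now: [1 3 2 4]
Gen 2 (s1^-1): strand 1 crosses under strand 3. Perm now: [3 1 2 4]
Gen 3 (s2): strand 1 crosses over strand 2. Perm now: [3 2 1 4]
Gen 4 (s1): strand 3 crosses over strand 2. Perm now: [2 3 1 4]
Gen 5 (s3^-1): strand 1 crosses under strand 4. Perm now: [2 3 4 1]
Gen 6 (s3): strand 4 crosses over strand 1. Perm now: [2 3 1 4]
Gen 7 (s1): strand 2 crosses over strand 3. Perm now: [3 2 1 4]
Gen 8 (s2^-1): strand 2 crosses under strand 1. Perm now: [3 1 2 4]

Answer: 3 1 2 4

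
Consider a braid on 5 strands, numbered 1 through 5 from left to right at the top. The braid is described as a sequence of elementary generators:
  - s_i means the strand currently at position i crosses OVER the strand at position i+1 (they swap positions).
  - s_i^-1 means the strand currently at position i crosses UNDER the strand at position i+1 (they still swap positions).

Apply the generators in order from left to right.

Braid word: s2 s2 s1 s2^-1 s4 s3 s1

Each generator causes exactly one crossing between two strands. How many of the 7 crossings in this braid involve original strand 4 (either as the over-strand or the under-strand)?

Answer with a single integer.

Gen 1: crossing 2x3. Involves strand 4? no. Count so far: 0
Gen 2: crossing 3x2. Involves strand 4? no. Count so far: 0
Gen 3: crossing 1x2. Involves strand 4? no. Count so far: 0
Gen 4: crossing 1x3. Involves strand 4? no. Count so far: 0
Gen 5: crossing 4x5. Involves strand 4? yes. Count so far: 1
Gen 6: crossing 1x5. Involves strand 4? no. Count so far: 1
Gen 7: crossing 2x3. Involves strand 4? no. Count so far: 1

Answer: 1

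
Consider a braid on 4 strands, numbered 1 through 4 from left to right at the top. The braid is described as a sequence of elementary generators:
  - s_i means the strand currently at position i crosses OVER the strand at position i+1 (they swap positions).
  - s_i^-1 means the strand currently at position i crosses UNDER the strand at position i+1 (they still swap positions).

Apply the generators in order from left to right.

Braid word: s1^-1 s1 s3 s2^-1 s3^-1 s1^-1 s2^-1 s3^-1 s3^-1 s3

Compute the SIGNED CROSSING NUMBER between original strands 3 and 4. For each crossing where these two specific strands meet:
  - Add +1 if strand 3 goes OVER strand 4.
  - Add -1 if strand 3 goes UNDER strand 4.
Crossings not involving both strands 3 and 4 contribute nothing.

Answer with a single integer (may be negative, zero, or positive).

Answer: 1

Derivation:
Gen 1: crossing 1x2. Both 3&4? no. Sum: 0
Gen 2: crossing 2x1. Both 3&4? no. Sum: 0
Gen 3: 3 over 4. Both 3&4? yes. Contrib: +1. Sum: 1
Gen 4: crossing 2x4. Both 3&4? no. Sum: 1
Gen 5: crossing 2x3. Both 3&4? no. Sum: 1
Gen 6: crossing 1x4. Both 3&4? no. Sum: 1
Gen 7: crossing 1x3. Both 3&4? no. Sum: 1
Gen 8: crossing 1x2. Both 3&4? no. Sum: 1
Gen 9: crossing 2x1. Both 3&4? no. Sum: 1
Gen 10: crossing 1x2. Both 3&4? no. Sum: 1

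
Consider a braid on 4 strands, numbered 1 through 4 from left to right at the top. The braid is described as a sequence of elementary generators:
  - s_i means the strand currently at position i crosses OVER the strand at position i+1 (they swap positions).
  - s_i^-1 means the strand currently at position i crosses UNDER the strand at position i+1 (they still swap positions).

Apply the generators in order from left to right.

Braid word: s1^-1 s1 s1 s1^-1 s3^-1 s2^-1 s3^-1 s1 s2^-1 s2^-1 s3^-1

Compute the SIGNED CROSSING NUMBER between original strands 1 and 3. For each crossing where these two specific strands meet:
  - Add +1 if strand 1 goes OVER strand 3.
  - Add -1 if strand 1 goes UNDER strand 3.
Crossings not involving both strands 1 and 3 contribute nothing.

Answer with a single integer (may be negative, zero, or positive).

Gen 1: crossing 1x2. Both 1&3? no. Sum: 0
Gen 2: crossing 2x1. Both 1&3? no. Sum: 0
Gen 3: crossing 1x2. Both 1&3? no. Sum: 0
Gen 4: crossing 2x1. Both 1&3? no. Sum: 0
Gen 5: crossing 3x4. Both 1&3? no. Sum: 0
Gen 6: crossing 2x4. Both 1&3? no. Sum: 0
Gen 7: crossing 2x3. Both 1&3? no. Sum: 0
Gen 8: crossing 1x4. Both 1&3? no. Sum: 0
Gen 9: 1 under 3. Both 1&3? yes. Contrib: -1. Sum: -1
Gen 10: 3 under 1. Both 1&3? yes. Contrib: +1. Sum: 0
Gen 11: crossing 3x2. Both 1&3? no. Sum: 0

Answer: 0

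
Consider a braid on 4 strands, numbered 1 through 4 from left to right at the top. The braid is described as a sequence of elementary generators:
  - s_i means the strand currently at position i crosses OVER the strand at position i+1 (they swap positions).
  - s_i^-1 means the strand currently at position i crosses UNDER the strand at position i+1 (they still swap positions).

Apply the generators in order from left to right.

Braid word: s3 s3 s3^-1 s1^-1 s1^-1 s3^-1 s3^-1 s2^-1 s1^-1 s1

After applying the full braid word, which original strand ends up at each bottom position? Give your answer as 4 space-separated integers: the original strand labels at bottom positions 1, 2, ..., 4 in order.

Answer: 1 4 2 3

Derivation:
Gen 1 (s3): strand 3 crosses over strand 4. Perm now: [1 2 4 3]
Gen 2 (s3): strand 4 crosses over strand 3. Perm now: [1 2 3 4]
Gen 3 (s3^-1): strand 3 crosses under strand 4. Perm now: [1 2 4 3]
Gen 4 (s1^-1): strand 1 crosses under strand 2. Perm now: [2 1 4 3]
Gen 5 (s1^-1): strand 2 crosses under strand 1. Perm now: [1 2 4 3]
Gen 6 (s3^-1): strand 4 crosses under strand 3. Perm now: [1 2 3 4]
Gen 7 (s3^-1): strand 3 crosses under strand 4. Perm now: [1 2 4 3]
Gen 8 (s2^-1): strand 2 crosses under strand 4. Perm now: [1 4 2 3]
Gen 9 (s1^-1): strand 1 crosses under strand 4. Perm now: [4 1 2 3]
Gen 10 (s1): strand 4 crosses over strand 1. Perm now: [1 4 2 3]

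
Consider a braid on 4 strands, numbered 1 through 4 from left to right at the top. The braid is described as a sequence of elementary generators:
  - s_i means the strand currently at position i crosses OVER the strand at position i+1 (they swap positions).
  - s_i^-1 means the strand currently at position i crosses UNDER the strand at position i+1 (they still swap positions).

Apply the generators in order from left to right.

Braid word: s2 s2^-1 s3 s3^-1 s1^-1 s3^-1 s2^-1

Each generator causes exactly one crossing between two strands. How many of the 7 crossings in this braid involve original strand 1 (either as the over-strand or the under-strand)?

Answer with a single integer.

Answer: 2

Derivation:
Gen 1: crossing 2x3. Involves strand 1? no. Count so far: 0
Gen 2: crossing 3x2. Involves strand 1? no. Count so far: 0
Gen 3: crossing 3x4. Involves strand 1? no. Count so far: 0
Gen 4: crossing 4x3. Involves strand 1? no. Count so far: 0
Gen 5: crossing 1x2. Involves strand 1? yes. Count so far: 1
Gen 6: crossing 3x4. Involves strand 1? no. Count so far: 1
Gen 7: crossing 1x4. Involves strand 1? yes. Count so far: 2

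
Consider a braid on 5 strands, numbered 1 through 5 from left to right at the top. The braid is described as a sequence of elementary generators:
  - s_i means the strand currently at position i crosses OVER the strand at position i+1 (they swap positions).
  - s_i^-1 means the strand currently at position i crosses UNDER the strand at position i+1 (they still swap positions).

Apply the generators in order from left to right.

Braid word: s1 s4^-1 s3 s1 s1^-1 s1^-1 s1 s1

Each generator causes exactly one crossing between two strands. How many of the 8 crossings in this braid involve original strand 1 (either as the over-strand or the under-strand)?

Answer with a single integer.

Gen 1: crossing 1x2. Involves strand 1? yes. Count so far: 1
Gen 2: crossing 4x5. Involves strand 1? no. Count so far: 1
Gen 3: crossing 3x5. Involves strand 1? no. Count so far: 1
Gen 4: crossing 2x1. Involves strand 1? yes. Count so far: 2
Gen 5: crossing 1x2. Involves strand 1? yes. Count so far: 3
Gen 6: crossing 2x1. Involves strand 1? yes. Count so far: 4
Gen 7: crossing 1x2. Involves strand 1? yes. Count so far: 5
Gen 8: crossing 2x1. Involves strand 1? yes. Count so far: 6

Answer: 6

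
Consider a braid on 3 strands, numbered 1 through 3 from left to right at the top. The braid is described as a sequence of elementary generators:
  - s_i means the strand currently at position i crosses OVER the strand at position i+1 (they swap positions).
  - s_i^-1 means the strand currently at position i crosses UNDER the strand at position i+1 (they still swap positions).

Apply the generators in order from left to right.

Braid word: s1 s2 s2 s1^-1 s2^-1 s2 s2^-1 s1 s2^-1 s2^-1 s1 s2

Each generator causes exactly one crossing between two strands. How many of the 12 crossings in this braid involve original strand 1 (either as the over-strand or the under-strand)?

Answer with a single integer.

Answer: 8

Derivation:
Gen 1: crossing 1x2. Involves strand 1? yes. Count so far: 1
Gen 2: crossing 1x3. Involves strand 1? yes. Count so far: 2
Gen 3: crossing 3x1. Involves strand 1? yes. Count so far: 3
Gen 4: crossing 2x1. Involves strand 1? yes. Count so far: 4
Gen 5: crossing 2x3. Involves strand 1? no. Count so far: 4
Gen 6: crossing 3x2. Involves strand 1? no. Count so far: 4
Gen 7: crossing 2x3. Involves strand 1? no. Count so far: 4
Gen 8: crossing 1x3. Involves strand 1? yes. Count so far: 5
Gen 9: crossing 1x2. Involves strand 1? yes. Count so far: 6
Gen 10: crossing 2x1. Involves strand 1? yes. Count so far: 7
Gen 11: crossing 3x1. Involves strand 1? yes. Count so far: 8
Gen 12: crossing 3x2. Involves strand 1? no. Count so far: 8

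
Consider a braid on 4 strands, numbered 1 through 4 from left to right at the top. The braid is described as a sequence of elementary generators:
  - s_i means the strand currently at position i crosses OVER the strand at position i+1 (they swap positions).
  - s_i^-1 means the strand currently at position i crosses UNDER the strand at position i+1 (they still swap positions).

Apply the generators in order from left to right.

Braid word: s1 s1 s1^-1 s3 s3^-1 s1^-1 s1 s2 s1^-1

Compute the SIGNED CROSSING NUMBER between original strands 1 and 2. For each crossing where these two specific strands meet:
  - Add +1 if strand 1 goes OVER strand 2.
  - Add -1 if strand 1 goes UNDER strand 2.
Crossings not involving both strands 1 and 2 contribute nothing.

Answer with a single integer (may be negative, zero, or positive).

Gen 1: 1 over 2. Both 1&2? yes. Contrib: +1. Sum: 1
Gen 2: 2 over 1. Both 1&2? yes. Contrib: -1. Sum: 0
Gen 3: 1 under 2. Both 1&2? yes. Contrib: -1. Sum: -1
Gen 4: crossing 3x4. Both 1&2? no. Sum: -1
Gen 5: crossing 4x3. Both 1&2? no. Sum: -1
Gen 6: 2 under 1. Both 1&2? yes. Contrib: +1. Sum: 0
Gen 7: 1 over 2. Both 1&2? yes. Contrib: +1. Sum: 1
Gen 8: crossing 1x3. Both 1&2? no. Sum: 1
Gen 9: crossing 2x3. Both 1&2? no. Sum: 1

Answer: 1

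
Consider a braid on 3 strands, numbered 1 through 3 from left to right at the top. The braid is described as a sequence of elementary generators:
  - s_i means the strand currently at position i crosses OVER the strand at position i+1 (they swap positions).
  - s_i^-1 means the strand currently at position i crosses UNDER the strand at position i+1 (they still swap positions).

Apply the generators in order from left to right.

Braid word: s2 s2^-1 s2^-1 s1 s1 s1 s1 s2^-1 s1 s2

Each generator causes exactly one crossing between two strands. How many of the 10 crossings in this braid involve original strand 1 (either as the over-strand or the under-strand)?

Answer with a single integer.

Answer: 6

Derivation:
Gen 1: crossing 2x3. Involves strand 1? no. Count so far: 0
Gen 2: crossing 3x2. Involves strand 1? no. Count so far: 0
Gen 3: crossing 2x3. Involves strand 1? no. Count so far: 0
Gen 4: crossing 1x3. Involves strand 1? yes. Count so far: 1
Gen 5: crossing 3x1. Involves strand 1? yes. Count so far: 2
Gen 6: crossing 1x3. Involves strand 1? yes. Count so far: 3
Gen 7: crossing 3x1. Involves strand 1? yes. Count so far: 4
Gen 8: crossing 3x2. Involves strand 1? no. Count so far: 4
Gen 9: crossing 1x2. Involves strand 1? yes. Count so far: 5
Gen 10: crossing 1x3. Involves strand 1? yes. Count so far: 6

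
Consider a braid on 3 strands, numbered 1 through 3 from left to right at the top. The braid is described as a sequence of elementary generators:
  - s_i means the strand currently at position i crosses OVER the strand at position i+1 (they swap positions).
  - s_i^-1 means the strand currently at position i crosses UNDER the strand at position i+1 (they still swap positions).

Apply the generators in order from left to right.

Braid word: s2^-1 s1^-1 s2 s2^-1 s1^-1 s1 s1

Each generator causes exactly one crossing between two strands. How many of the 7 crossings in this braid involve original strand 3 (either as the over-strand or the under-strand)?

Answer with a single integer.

Answer: 5

Derivation:
Gen 1: crossing 2x3. Involves strand 3? yes. Count so far: 1
Gen 2: crossing 1x3. Involves strand 3? yes. Count so far: 2
Gen 3: crossing 1x2. Involves strand 3? no. Count so far: 2
Gen 4: crossing 2x1. Involves strand 3? no. Count so far: 2
Gen 5: crossing 3x1. Involves strand 3? yes. Count so far: 3
Gen 6: crossing 1x3. Involves strand 3? yes. Count so far: 4
Gen 7: crossing 3x1. Involves strand 3? yes. Count so far: 5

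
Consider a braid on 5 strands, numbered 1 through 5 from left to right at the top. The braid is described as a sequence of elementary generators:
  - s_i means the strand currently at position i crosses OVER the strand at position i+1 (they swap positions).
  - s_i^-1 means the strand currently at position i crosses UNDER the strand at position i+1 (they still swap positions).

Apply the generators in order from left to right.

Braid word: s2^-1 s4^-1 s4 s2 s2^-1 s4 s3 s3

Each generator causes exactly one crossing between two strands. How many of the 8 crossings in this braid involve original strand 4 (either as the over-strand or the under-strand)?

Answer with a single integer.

Gen 1: crossing 2x3. Involves strand 4? no. Count so far: 0
Gen 2: crossing 4x5. Involves strand 4? yes. Count so far: 1
Gen 3: crossing 5x4. Involves strand 4? yes. Count so far: 2
Gen 4: crossing 3x2. Involves strand 4? no. Count so far: 2
Gen 5: crossing 2x3. Involves strand 4? no. Count so far: 2
Gen 6: crossing 4x5. Involves strand 4? yes. Count so far: 3
Gen 7: crossing 2x5. Involves strand 4? no. Count so far: 3
Gen 8: crossing 5x2. Involves strand 4? no. Count so far: 3

Answer: 3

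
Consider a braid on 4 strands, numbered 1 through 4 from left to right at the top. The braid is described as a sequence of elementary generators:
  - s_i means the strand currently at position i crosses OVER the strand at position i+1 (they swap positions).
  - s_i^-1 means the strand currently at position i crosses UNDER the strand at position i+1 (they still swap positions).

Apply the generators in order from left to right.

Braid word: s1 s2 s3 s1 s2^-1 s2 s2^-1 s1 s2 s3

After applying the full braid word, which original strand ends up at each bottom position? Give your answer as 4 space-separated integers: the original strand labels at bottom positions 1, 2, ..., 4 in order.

Answer: 4 2 1 3

Derivation:
Gen 1 (s1): strand 1 crosses over strand 2. Perm now: [2 1 3 4]
Gen 2 (s2): strand 1 crosses over strand 3. Perm now: [2 3 1 4]
Gen 3 (s3): strand 1 crosses over strand 4. Perm now: [2 3 4 1]
Gen 4 (s1): strand 2 crosses over strand 3. Perm now: [3 2 4 1]
Gen 5 (s2^-1): strand 2 crosses under strand 4. Perm now: [3 4 2 1]
Gen 6 (s2): strand 4 crosses over strand 2. Perm now: [3 2 4 1]
Gen 7 (s2^-1): strand 2 crosses under strand 4. Perm now: [3 4 2 1]
Gen 8 (s1): strand 3 crosses over strand 4. Perm now: [4 3 2 1]
Gen 9 (s2): strand 3 crosses over strand 2. Perm now: [4 2 3 1]
Gen 10 (s3): strand 3 crosses over strand 1. Perm now: [4 2 1 3]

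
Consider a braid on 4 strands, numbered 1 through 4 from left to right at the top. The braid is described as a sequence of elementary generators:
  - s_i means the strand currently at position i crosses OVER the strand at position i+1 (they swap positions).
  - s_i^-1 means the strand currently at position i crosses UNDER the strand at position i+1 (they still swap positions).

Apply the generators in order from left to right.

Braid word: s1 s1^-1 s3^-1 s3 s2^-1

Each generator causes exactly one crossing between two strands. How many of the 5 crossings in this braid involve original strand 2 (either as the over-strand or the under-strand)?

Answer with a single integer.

Gen 1: crossing 1x2. Involves strand 2? yes. Count so far: 1
Gen 2: crossing 2x1. Involves strand 2? yes. Count so far: 2
Gen 3: crossing 3x4. Involves strand 2? no. Count so far: 2
Gen 4: crossing 4x3. Involves strand 2? no. Count so far: 2
Gen 5: crossing 2x3. Involves strand 2? yes. Count so far: 3

Answer: 3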